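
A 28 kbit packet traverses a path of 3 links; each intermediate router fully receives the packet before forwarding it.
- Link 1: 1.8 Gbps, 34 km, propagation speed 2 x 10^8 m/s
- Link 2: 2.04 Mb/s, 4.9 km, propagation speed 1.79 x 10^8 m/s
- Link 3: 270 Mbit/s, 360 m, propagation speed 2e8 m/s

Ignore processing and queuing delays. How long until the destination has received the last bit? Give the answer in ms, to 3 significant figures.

14.0 ms

L = 28000 bits.
Transmission delays (L/R per hop): 0.0155556, 13.7255, 0.103704 ms; sum = 13.8447 ms.
Propagation delays (d/s per hop): 0.17, 0.0273743, 0.0018 ms; sum = 0.199174 ms.
End-to-end = 14.0 ms.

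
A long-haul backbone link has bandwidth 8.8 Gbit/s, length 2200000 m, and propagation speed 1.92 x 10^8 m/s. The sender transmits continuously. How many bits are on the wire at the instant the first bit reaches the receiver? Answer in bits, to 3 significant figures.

Propagation delay = 2200000 / 192000000 = 0.0114583 s.
BDP = R × t_prop = 8800000000 × 0.0114583 = 100833000 bits.

101000000 bits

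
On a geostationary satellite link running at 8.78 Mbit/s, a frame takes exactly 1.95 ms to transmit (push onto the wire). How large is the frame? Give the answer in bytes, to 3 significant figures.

L = R × t_tx = 8780000 b/s × 0.00195 s = 17121 bits.
In bytes: 17121 / 8 = 2140 bytes.

2140 bytes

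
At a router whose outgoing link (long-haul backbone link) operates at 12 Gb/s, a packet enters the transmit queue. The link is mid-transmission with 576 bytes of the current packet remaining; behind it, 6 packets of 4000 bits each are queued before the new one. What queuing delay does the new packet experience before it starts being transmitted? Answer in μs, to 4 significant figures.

2.384 μs

Each queued packet: L/R = 4000/12000000000 = 0.333333 μs.
6 queued → 2 μs.
Plus remaining 4608 bits of current packet: 0.384 μs.
Queuing delay = 2.384 μs.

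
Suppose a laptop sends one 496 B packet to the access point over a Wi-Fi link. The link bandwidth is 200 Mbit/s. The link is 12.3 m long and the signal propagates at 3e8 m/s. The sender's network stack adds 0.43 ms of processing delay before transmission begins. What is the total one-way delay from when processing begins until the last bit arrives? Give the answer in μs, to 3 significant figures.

450 μs

L = 496 × 8 = 3968 bits.
Transmission delay = L/R = 3968 / 200000000 = 19.84 μs.
Propagation delay = d/s = 12.3 m / 300000000 m/s = 0.041 μs.
Plus processing delay 0.43 ms = 430 μs.
Total = 450 μs.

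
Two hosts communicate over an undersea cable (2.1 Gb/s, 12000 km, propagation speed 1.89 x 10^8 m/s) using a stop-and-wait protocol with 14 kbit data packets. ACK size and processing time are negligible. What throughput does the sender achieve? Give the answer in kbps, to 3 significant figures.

t_tx = L/R = 14000/2100000000 = 6.66667e-06 s.
t_prop = 12000000/189000000 = 0.0634921 s; RTT = 0.126984 s.
Cycle = t_tx + RTT = 0.126991 s.
Throughput = L / cycle = 14000 / 0.126991 = 110 kbps.

110 kbps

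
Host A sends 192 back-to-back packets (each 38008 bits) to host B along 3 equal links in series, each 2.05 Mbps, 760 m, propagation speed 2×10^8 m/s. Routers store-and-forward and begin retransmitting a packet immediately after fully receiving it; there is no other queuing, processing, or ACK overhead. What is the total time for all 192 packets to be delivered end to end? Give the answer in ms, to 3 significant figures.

Per-hop transmission t_tx = L/R = 38008/2.05e+06 = 18.5405 ms.
Per-hop propagation t_prop = 760/200000000 = 0.0038 ms.
Pipeline fill: first packet needs 3·t_tx to clear all hops; remaining 191 packets each add one t_tx.
Total = (3+192-1)·t_tx + 3·t_prop = 194·18.5405 + 3·0.0038 = 3600 ms.

3600 ms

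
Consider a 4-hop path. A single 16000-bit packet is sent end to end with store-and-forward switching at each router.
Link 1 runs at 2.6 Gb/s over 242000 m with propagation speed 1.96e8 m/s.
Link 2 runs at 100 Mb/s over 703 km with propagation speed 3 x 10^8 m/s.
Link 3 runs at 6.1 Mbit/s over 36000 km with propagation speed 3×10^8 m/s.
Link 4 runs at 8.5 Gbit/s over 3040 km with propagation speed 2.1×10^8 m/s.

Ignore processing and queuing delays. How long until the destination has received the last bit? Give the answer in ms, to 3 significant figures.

Transmission delays (L/R per hop): 0.00615385, 0.16, 2.62295, 0.00188235 ms; sum = 2.79099 ms.
Propagation delays (d/s per hop): 1.23469, 2.34333, 120, 14.4762 ms; sum = 138.054 ms.
End-to-end = 141 ms.

141 ms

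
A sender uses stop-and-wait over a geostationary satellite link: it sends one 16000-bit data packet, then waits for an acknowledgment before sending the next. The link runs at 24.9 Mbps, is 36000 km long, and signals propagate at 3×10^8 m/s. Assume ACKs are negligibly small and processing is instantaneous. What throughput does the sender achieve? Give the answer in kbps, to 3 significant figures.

66.5 kbps

t_tx = L/R = 16000/24900000 = 0.00064257 s.
t_prop = 36000000/300000000 = 0.12 s; RTT = 0.24 s.
Cycle = t_tx + RTT = 0.240643 s.
Throughput = L / cycle = 16000 / 0.240643 = 66.5 kbps.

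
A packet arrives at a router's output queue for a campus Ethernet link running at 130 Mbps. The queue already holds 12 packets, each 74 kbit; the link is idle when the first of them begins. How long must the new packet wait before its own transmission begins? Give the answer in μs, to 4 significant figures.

6831 μs

Each queued packet: L/R = 74000/130000000 = 569.231 μs.
12 queued → 6830.77 μs.
Queuing delay = 6831 μs.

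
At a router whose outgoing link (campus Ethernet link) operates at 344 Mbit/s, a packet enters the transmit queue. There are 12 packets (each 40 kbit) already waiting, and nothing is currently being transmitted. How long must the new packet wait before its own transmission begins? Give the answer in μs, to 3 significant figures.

1400 μs

Each queued packet: L/R = 40000/344000000 = 116.279 μs.
12 queued → 1395.35 μs.
Queuing delay = 1400 μs.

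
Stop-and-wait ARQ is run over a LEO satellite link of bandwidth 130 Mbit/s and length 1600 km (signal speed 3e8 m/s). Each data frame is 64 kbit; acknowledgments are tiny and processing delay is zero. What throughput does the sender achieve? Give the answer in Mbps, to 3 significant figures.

5.74 Mbps

t_tx = L/R = 64000/130000000 = 0.000492308 s.
t_prop = 1600000/300000000 = 0.00533333 s; RTT = 0.0106667 s.
Cycle = t_tx + RTT = 0.011159 s.
Throughput = L / cycle = 64000 / 0.011159 = 5.74 Mbps.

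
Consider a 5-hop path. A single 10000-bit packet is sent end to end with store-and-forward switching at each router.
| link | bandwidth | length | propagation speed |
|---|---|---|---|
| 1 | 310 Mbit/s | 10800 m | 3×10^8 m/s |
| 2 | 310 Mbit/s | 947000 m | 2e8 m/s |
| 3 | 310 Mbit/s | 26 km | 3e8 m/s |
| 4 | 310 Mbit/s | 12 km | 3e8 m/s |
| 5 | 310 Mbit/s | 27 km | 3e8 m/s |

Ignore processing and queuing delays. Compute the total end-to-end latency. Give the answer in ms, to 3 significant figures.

Transmission delay per hop = L/R = 10000/310000000 = 0.0322581 ms; 5 hops → 0.16129 ms.
Propagation delays (d/s per hop): 0.036, 4.735, 0.0866667, 0.04, 0.09 ms; sum = 4.98767 ms.
End-to-end = 5.15 ms.

5.15 ms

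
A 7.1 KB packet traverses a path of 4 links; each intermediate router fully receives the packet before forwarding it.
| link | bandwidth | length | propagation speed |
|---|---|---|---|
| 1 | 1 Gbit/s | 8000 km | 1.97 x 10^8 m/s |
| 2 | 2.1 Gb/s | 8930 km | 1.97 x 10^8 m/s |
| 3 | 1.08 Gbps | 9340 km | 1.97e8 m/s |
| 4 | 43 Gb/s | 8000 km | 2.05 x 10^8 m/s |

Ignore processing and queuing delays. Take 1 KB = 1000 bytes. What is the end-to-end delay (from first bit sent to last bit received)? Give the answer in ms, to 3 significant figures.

173 ms

L = 56800 bits.
Transmission delays (L/R per hop): 0.0568, 0.0270476, 0.0525926, 0.00132093 ms; sum = 0.137761 ms.
Propagation delays (d/s per hop): 40.6091, 45.3299, 47.4112, 39.0244 ms; sum = 172.375 ms.
End-to-end = 173 ms.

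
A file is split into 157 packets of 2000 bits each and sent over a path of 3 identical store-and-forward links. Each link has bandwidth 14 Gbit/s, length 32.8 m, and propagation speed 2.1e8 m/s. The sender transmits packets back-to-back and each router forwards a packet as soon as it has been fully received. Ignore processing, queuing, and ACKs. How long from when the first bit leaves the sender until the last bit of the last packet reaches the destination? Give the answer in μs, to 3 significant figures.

23.2 μs

Per-hop transmission t_tx = L/R = 2000/14000000000 = 0.142857 μs.
Per-hop propagation t_prop = 32.8/210000000 = 0.15619 μs.
Pipeline fill: first packet needs 3·t_tx to clear all hops; remaining 156 packets each add one t_tx.
Total = (3+157-1)·t_tx + 3·t_prop = 159·0.142857 + 3·0.15619 = 23.2 μs.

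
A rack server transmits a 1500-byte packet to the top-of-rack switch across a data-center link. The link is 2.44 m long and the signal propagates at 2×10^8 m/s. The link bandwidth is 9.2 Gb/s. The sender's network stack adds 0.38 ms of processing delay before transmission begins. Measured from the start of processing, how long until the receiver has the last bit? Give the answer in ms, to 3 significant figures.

0.381 ms

L = 1500 × 8 = 12000 bits.
Transmission delay = L/R = 12000 / 9200000000 = 0.00130435 ms.
Propagation delay = d/s = 2.44 m / 200000000 m/s = 1.22e-05 ms.
Plus processing delay 0.38 ms = 0.38 ms.
Total = 0.381 ms.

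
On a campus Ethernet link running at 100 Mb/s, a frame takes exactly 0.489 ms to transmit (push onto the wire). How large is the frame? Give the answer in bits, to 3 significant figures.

L = R × t_tx = 100000000 b/s × 0.000489 s = 48900 bits.

48900 bits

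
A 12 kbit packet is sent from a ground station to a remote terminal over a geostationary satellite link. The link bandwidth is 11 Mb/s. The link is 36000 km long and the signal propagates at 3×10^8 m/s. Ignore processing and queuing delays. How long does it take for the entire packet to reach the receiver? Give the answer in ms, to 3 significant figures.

121 ms

L = 12000 bits.
Transmission delay = L/R = 12000 / 11000000 = 1.09091 ms.
Propagation delay = d/s = 36000000 m / 300000000 m/s = 120 ms.
Total = 121 ms.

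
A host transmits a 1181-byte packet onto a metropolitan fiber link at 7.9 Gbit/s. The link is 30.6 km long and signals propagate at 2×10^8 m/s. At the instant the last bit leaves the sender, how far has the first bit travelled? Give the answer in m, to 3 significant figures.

t_tx = L/R = 9448/7900000000 = 1.19595e-06 s.
Distance = s × t_tx = 200000000 × 1.19595e-06 = 239 m.

239 m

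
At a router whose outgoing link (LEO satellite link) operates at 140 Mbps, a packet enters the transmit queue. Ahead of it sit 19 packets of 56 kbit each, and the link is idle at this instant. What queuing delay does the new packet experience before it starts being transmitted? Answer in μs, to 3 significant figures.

7600 μs

Each queued packet: L/R = 56000/140000000 = 400 μs.
19 queued → 7600 μs.
Queuing delay = 7600 μs.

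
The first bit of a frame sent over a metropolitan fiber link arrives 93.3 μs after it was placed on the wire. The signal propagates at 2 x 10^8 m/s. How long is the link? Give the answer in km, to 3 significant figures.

d = s × t_prop = 200000000 × 9.33e-05 = 18.7 km.

18.7 km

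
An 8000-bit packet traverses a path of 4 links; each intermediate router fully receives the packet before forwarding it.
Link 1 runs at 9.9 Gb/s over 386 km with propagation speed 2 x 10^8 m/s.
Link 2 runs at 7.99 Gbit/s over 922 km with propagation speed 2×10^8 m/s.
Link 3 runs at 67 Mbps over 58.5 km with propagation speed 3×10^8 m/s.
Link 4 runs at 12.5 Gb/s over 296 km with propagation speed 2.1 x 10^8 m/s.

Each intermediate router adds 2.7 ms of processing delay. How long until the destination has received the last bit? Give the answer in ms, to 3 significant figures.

16.4 ms

Transmission delays (L/R per hop): 0.000808081, 0.00100125, 0.119403, 0.00064 ms; sum = 0.121852 ms.
Propagation delays (d/s per hop): 1.93, 4.61, 0.195, 1.40952 ms; sum = 8.14452 ms.
Processing at 3 router(s): 3 × 2.7 ms = 8.1 ms.
End-to-end = 16.4 ms.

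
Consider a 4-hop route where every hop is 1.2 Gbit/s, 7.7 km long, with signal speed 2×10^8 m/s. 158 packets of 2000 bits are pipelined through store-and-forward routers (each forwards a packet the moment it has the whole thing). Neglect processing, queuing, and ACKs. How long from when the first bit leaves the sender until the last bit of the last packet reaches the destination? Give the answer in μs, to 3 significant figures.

422 μs

Per-hop transmission t_tx = L/R = 2000/1200000000 = 1.66667 μs.
Per-hop propagation t_prop = 7700/200000000 = 38.5 μs.
Pipeline fill: first packet needs 4·t_tx to clear all hops; remaining 157 packets each add one t_tx.
Total = (4+158-1)·t_tx + 4·t_prop = 161·1.66667 + 4·38.5 = 422 μs.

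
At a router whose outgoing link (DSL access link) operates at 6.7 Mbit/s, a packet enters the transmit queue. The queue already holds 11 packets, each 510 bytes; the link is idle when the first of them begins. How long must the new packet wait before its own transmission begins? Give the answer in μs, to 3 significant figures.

Each queued packet: L/R = 4080/6700000 = 608.955 μs.
11 queued → 6698.51 μs.
Queuing delay = 6700 μs.

6700 μs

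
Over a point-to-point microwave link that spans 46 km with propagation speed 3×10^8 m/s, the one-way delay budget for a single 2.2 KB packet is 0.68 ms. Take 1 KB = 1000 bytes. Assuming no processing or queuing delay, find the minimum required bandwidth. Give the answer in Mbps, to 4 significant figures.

L = 17600 bits.
Propagation delay = 46000 / 300000000 = 0.153333 ms.
Transmission budget = 0.68 − 0.153333 = 0.526667 ms.
R ≥ L / t_tx = 17600 bits / 0.000526667 s = 33.42 Mbps.

33.42 Mbps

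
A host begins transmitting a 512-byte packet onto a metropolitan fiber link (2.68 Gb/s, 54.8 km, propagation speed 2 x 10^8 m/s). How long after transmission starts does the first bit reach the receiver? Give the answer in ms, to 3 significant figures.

0.274 ms

First bit experiences only propagation delay: d/s = 54800/200000000 = 0.274 ms.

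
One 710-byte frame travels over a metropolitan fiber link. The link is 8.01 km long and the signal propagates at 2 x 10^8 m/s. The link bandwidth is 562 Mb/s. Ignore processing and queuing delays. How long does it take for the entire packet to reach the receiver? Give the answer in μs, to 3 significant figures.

L = 710 × 8 = 5680 bits.
Transmission delay = L/R = 5680 / 562000000 = 10.1068 μs.
Propagation delay = d/s = 8010 m / 200000000 m/s = 40.05 μs.
Total = 50.2 μs.

50.2 μs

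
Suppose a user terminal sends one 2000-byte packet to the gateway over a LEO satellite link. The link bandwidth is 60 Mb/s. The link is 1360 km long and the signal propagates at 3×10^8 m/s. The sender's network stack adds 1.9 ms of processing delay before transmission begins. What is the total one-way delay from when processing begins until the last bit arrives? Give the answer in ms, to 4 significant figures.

6.700 ms

L = 2000 × 8 = 16000 bits.
Transmission delay = L/R = 16000 / 60000000 = 0.266667 ms.
Propagation delay = d/s = 1360000 m / 300000000 m/s = 4.53333 ms.
Plus processing delay 1.9 ms = 1.9 ms.
Total = 6.700 ms.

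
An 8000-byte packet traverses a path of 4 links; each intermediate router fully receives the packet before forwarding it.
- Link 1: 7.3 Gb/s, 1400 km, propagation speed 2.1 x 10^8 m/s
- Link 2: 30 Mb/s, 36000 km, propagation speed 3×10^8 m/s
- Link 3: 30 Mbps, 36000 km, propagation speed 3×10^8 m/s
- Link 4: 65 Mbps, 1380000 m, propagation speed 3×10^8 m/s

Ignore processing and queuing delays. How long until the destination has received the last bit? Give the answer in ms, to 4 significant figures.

256.5 ms

L = 8000 × 8 = 64000 bits.
Transmission delays (L/R per hop): 0.00876712, 2.13333, 2.13333, 0.984615 ms; sum = 5.26005 ms.
Propagation delays (d/s per hop): 6.66667, 120, 120, 4.6 ms; sum = 251.267 ms.
End-to-end = 256.5 ms.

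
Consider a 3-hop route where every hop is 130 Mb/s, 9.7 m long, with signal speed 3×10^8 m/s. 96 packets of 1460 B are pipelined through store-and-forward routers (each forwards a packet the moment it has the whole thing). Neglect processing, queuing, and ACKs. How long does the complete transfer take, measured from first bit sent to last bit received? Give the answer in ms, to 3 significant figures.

8.81 ms

Per-hop transmission t_tx = L/R = 11680/130000000 = 0.0898462 ms.
Per-hop propagation t_prop = 9.7/300000000 = 3.23333e-05 ms.
Pipeline fill: first packet needs 3·t_tx to clear all hops; remaining 95 packets each add one t_tx.
Total = (3+96-1)·t_tx + 3·t_prop = 98·0.0898462 + 3·3.23333e-05 = 8.81 ms.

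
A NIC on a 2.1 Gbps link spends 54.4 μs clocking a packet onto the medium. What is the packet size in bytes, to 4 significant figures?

14280 bytes

L = R × t_tx = 2100000000 b/s × 5.44e-05 s = 114240 bits.
In bytes: 114240 / 8 = 14280 bytes.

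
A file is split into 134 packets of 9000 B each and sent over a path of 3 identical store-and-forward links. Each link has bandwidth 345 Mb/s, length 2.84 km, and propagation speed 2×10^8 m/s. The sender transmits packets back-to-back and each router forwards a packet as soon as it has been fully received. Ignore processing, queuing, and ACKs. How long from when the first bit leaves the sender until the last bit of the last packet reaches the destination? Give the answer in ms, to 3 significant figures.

28.4 ms

Per-hop transmission t_tx = L/R = 72000/345000000 = 0.208696 ms.
Per-hop propagation t_prop = 2840/200000000 = 0.0142 ms.
Pipeline fill: first packet needs 3·t_tx to clear all hops; remaining 133 packets each add one t_tx.
Total = (3+134-1)·t_tx + 3·t_prop = 136·0.208696 + 3·0.0142 = 28.4 ms.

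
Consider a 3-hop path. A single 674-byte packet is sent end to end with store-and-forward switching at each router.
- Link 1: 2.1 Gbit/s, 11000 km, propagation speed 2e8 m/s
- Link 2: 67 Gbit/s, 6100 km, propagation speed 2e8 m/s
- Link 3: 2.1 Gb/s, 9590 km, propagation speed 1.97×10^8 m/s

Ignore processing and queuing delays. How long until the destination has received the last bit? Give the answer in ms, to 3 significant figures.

L = 674 × 8 = 5392 bits.
Transmission delays (L/R per hop): 0.00256762, 8.04776e-05, 0.00256762 ms; sum = 0.00521572 ms.
Propagation delays (d/s per hop): 55, 30.5, 48.6802 ms; sum = 134.18 ms.
End-to-end = 134 ms.

134 ms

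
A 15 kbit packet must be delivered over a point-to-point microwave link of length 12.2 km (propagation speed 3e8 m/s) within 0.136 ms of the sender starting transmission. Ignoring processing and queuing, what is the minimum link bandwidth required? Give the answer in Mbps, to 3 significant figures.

157 Mbps

Propagation delay = 12200 / 300000000 = 0.0406667 ms.
Transmission budget = 0.136 − 0.0406667 = 0.0953333 ms.
R ≥ L / t_tx = 15000 bits / 9.53333e-05 s = 157 Mbps.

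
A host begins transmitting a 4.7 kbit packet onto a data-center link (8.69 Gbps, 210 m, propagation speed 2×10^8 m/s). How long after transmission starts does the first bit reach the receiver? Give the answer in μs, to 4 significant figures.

1.050 μs

First bit experiences only propagation delay: d/s = 210/200000000 = 1.050 μs.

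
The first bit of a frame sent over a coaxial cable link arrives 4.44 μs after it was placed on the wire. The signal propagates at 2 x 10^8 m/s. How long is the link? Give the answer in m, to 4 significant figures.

d = s × t_prop = 200000000 × 4.44e-06 = 888.0 m.

888.0 m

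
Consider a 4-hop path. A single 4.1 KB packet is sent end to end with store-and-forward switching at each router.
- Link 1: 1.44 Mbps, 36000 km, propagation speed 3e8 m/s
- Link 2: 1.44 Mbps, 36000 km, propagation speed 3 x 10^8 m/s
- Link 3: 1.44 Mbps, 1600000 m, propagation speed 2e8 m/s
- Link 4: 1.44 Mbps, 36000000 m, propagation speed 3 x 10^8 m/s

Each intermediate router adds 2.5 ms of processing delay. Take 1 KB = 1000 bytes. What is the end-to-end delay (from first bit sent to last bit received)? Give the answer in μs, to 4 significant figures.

466600 μs

L = 32800 bits.
Transmission delay per hop = L/R = 32800/1440000 = 22777.8 μs; 4 hops → 91111.1 μs.
Propagation delays (d/s per hop): 120000, 120000, 8000, 120000 μs; sum = 368000 μs.
Processing at 3 router(s): 3 × 2.5 ms = 7500 μs.
End-to-end = 466600 μs.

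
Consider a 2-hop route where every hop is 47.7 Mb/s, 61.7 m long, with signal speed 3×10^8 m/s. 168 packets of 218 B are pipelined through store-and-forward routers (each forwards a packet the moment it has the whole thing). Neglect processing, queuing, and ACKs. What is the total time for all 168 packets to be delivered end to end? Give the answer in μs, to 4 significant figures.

6179 μs

Per-hop transmission t_tx = L/R = 1744/47700000 = 36.5618 μs.
Per-hop propagation t_prop = 61.7/300000000 = 0.205667 μs.
Pipeline fill: first packet needs 2·t_tx to clear all hops; remaining 167 packets each add one t_tx.
Total = (2+168-1)·t_tx + 2·t_prop = 169·36.5618 + 2·0.205667 = 6179 μs.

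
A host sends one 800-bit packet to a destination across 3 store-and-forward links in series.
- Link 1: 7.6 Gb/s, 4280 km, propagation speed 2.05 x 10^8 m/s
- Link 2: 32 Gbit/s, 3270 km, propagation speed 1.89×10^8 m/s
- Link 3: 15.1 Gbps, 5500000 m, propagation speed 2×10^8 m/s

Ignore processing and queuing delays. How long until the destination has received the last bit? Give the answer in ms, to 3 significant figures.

65.7 ms

Transmission delays (L/R per hop): 0.000105263, 2.5e-05, 5.29801e-05 ms; sum = 0.000183243 ms.
Propagation delays (d/s per hop): 20.878, 17.3016, 27.5 ms; sum = 65.6796 ms.
End-to-end = 65.7 ms.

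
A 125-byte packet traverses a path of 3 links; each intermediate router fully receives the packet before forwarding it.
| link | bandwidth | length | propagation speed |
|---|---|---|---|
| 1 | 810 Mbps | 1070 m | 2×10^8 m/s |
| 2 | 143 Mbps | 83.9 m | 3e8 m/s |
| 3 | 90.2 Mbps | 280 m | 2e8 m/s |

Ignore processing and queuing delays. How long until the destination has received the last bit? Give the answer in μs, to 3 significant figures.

L = 125 × 8 = 1000 bits.
Transmission delays (L/R per hop): 1.23457, 6.99301, 11.0865 μs; sum = 19.314 μs.
Propagation delays (d/s per hop): 5.35, 0.279667, 1.4 μs; sum = 7.02967 μs.
End-to-end = 26.3 μs.

26.3 μs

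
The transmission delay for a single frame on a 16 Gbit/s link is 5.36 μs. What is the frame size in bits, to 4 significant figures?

L = R × t_tx = 16000000000 b/s × 5.36e-06 s = 85760 bits.

85760 bits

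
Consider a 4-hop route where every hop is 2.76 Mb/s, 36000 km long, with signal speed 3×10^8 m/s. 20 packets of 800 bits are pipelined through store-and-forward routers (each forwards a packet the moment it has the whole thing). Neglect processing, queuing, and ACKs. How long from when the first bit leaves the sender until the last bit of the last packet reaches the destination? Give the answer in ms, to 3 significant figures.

Per-hop transmission t_tx = L/R = 800/2760000 = 0.289855 ms.
Per-hop propagation t_prop = 36000000/300000000 = 120 ms.
Pipeline fill: first packet needs 4·t_tx to clear all hops; remaining 19 packets each add one t_tx.
Total = (4+20-1)·t_tx + 4·t_prop = 23·0.289855 + 4·120 = 487 ms.

487 ms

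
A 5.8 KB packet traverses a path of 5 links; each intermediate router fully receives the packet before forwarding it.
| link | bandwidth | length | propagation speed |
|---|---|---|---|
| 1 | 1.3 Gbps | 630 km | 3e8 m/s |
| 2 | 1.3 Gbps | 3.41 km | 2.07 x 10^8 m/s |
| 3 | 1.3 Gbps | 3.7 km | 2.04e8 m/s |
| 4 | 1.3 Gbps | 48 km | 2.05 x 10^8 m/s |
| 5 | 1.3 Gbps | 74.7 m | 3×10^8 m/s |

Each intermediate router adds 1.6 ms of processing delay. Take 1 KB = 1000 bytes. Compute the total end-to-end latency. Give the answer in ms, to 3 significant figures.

8.95 ms

L = 46400 bits.
Transmission delay per hop = L/R = 46400/1300000000 = 0.0356923 ms; 5 hops → 0.178462 ms.
Propagation delays (d/s per hop): 2.1, 0.0164734, 0.0181373, 0.234146, 0.000249 ms; sum = 2.36901 ms.
Processing at 4 router(s): 4 × 1.6 ms = 6.4 ms.
End-to-end = 8.95 ms.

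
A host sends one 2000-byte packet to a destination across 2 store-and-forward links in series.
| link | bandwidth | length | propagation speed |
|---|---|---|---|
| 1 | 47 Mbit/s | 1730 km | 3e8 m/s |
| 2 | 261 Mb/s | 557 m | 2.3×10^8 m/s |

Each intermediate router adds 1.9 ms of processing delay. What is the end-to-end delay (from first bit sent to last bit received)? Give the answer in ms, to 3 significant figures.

L = 2000 × 8 = 16000 bits.
Transmission delays (L/R per hop): 0.340426, 0.0613027 ms; sum = 0.401728 ms.
Propagation delays (d/s per hop): 5.76667, 0.00242174 ms; sum = 5.76909 ms.
Processing at 1 router(s): 1 × 1.9 ms = 1.9 ms.
End-to-end = 8.07 ms.

8.07 ms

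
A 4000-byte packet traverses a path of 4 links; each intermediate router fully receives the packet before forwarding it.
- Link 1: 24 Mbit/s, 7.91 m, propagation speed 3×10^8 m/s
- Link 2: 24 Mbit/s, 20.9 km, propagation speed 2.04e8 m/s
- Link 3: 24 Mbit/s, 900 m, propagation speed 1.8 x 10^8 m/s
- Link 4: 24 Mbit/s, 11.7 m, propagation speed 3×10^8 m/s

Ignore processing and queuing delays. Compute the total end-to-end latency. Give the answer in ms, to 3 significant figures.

L = 4000 × 8 = 32000 bits.
Transmission delay per hop = L/R = 32000/24000000 = 1.33333 ms; 4 hops → 5.33333 ms.
Propagation delays (d/s per hop): 2.63667e-05, 0.102451, 0.005, 3.9e-05 ms; sum = 0.107516 ms.
End-to-end = 5.44 ms.

5.44 ms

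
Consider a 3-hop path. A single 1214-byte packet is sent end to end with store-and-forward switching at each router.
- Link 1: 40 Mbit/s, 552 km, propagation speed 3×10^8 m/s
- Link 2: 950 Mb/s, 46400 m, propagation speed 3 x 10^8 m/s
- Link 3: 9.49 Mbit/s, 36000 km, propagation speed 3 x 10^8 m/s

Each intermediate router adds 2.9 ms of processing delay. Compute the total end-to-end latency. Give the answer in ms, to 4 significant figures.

129.1 ms

L = 1214 × 8 = 9712 bits.
Transmission delays (L/R per hop): 0.2428, 0.0102232, 1.02339 ms; sum = 1.27642 ms.
Propagation delays (d/s per hop): 1.84, 0.154667, 120 ms; sum = 121.995 ms.
Processing at 2 router(s): 2 × 2.9 ms = 5.8 ms.
End-to-end = 129.1 ms.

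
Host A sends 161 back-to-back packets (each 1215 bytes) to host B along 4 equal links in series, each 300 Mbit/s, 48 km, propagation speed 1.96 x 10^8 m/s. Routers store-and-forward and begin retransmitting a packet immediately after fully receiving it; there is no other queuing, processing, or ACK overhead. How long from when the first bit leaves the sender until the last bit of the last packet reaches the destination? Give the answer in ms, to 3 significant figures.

Per-hop transmission t_tx = L/R = 9720/300000000 = 0.0324 ms.
Per-hop propagation t_prop = 48000/196000000 = 0.244898 ms.
Pipeline fill: first packet needs 4·t_tx to clear all hops; remaining 160 packets each add one t_tx.
Total = (4+161-1)·t_tx + 4·t_prop = 164·0.0324 + 4·0.244898 = 6.29 ms.

6.29 ms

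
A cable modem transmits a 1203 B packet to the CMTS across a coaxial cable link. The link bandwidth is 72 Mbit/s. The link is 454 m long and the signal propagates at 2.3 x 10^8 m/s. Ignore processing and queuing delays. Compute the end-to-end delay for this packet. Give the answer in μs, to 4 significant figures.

L = 1203 × 8 = 9624 bits.
Transmission delay = L/R = 9624 / 72000000 = 133.667 μs.
Propagation delay = d/s = 454 m / 2.3e+08 m/s = 1.97391 μs.
Total = 135.6 μs.

135.6 μs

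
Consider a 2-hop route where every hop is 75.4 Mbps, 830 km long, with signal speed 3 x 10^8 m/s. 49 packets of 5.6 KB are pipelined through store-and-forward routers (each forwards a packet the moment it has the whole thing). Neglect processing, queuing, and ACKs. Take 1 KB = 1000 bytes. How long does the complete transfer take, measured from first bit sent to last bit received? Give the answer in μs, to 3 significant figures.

35200 μs

Per-hop transmission t_tx = L/R = 44800/75400000 = 594.164 μs.
Per-hop propagation t_prop = 830000/300000000 = 2766.67 μs.
Pipeline fill: first packet needs 2·t_tx to clear all hops; remaining 48 packets each add one t_tx.
Total = (2+49-1)·t_tx + 2·t_prop = 50·594.164 + 2·2766.67 = 35200 μs.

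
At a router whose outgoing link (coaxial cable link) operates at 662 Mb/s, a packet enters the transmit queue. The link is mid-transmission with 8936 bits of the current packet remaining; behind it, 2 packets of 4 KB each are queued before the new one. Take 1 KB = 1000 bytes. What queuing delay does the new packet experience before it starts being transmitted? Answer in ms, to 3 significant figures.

0.110 ms

Each queued packet: L/R = 32000/662000000 = 0.0483384 ms.
2 queued → 0.0966767 ms.
Plus remaining 8936 bits of current packet: 0.0134985 ms.
Queuing delay = 0.110 ms.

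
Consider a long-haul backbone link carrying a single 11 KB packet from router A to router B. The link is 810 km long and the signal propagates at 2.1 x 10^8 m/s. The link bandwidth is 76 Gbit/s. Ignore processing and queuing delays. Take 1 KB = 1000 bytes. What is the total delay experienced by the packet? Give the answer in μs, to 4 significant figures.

L = 88000 bits.
Transmission delay = L/R = 88000 / 76000000000 = 1.15789 μs.
Propagation delay = d/s = 810000 m / 210000000 m/s = 3857.14 μs.
Total = 3858 μs.

3858 μs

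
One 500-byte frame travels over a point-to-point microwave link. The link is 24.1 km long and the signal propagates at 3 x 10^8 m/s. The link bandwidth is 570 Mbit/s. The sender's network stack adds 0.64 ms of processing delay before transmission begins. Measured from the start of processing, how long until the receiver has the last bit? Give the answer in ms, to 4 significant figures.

L = 500 × 8 = 4000 bits.
Transmission delay = L/R = 4000 / 570000000 = 0.00701754 ms.
Propagation delay = d/s = 24100 m / 300000000 m/s = 0.0803333 ms.
Plus processing delay 0.64 ms = 0.64 ms.
Total = 0.7274 ms.

0.7274 ms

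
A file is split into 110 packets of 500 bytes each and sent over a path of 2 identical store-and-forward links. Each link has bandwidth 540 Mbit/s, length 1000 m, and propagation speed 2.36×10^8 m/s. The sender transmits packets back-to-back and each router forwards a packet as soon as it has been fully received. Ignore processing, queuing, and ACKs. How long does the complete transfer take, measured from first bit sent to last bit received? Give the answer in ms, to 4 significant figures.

Per-hop transmission t_tx = L/R = 4000/540000000 = 0.00740741 ms.
Per-hop propagation t_prop = 1000/236000000 = 0.00423729 ms.
Pipeline fill: first packet needs 2·t_tx to clear all hops; remaining 109 packets each add one t_tx.
Total = (2+110-1)·t_tx + 2·t_prop = 111·0.00740741 + 2·0.00423729 = 0.8307 ms.

0.8307 ms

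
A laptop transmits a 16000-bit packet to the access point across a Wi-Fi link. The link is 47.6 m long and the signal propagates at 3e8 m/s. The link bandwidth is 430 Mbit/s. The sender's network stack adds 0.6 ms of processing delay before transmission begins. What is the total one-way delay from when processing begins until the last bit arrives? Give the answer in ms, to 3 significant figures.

Transmission delay = L/R = 16000 / 430000000 = 0.0372093 ms.
Propagation delay = d/s = 47.6 m / 300000000 m/s = 0.000158667 ms.
Plus processing delay 0.6 ms = 0.6 ms.
Total = 0.637 ms.

0.637 ms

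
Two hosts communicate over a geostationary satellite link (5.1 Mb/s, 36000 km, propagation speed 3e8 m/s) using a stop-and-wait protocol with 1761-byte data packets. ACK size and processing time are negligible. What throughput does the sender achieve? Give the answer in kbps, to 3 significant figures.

58.0 kbps

t_tx = L/R = 14088/5100000 = 0.00276235 s.
t_prop = 36000000/300000000 = 0.12 s; RTT = 0.24 s.
Cycle = t_tx + RTT = 0.242762 s.
Throughput = L / cycle = 14088 / 0.242762 = 58.0 kbps.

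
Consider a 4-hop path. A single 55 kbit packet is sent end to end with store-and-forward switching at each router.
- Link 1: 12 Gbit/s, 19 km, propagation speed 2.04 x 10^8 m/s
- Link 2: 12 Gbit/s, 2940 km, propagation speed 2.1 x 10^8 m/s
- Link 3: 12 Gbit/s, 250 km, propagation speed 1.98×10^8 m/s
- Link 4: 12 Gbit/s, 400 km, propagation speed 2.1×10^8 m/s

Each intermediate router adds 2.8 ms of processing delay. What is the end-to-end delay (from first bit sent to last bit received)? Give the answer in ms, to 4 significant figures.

L = 55000 bits.
Transmission delay per hop = L/R = 55000/12000000000 = 0.00458333 ms; 4 hops → 0.0183333 ms.
Propagation delays (d/s per hop): 0.0931373, 14, 1.26263, 1.90476 ms; sum = 17.2605 ms.
Processing at 3 router(s): 3 × 2.8 ms = 8.4 ms.
End-to-end = 25.68 ms.

25.68 ms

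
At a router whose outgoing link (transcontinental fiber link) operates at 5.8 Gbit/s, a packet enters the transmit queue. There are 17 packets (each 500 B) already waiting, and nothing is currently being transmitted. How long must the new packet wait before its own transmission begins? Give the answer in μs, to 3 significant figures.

11.7 μs

Each queued packet: L/R = 4000/5800000000 = 0.689655 μs.
17 queued → 11.7241 μs.
Queuing delay = 11.7 μs.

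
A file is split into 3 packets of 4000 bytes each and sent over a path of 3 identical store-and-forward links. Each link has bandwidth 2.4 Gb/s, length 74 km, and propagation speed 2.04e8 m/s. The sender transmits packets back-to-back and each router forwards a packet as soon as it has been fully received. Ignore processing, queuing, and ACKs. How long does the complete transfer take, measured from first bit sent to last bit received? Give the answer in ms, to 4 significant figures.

Per-hop transmission t_tx = L/R = 32000/2400000000 = 0.0133333 ms.
Per-hop propagation t_prop = 74000/204000000 = 0.362745 ms.
Pipeline fill: first packet needs 3·t_tx to clear all hops; remaining 2 packets each add one t_tx.
Total = (3+3-1)·t_tx + 3·t_prop = 5·0.0133333 + 3·0.362745 = 1.155 ms.

1.155 ms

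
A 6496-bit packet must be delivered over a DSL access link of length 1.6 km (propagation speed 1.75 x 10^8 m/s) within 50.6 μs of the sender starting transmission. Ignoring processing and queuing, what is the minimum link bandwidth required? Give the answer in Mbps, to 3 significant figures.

Propagation delay = 1600 / 175000000 = 9.14286 μs.
Transmission budget = 50.6 − 9.14286 = 41.4571 μs.
R ≥ L / t_tx = 6496 bits / 4.14571e-05 s = 157 Mbps.

157 Mbps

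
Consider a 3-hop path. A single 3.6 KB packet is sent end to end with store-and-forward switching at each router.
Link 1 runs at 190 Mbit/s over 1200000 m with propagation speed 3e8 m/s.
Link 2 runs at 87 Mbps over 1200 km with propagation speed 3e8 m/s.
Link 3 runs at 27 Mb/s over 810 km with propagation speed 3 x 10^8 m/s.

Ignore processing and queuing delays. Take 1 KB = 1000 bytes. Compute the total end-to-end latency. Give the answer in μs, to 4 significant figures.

L = 28800 bits.
Transmission delays (L/R per hop): 151.579, 331.034, 1066.67 μs; sum = 1549.28 μs.
Propagation delays (d/s per hop): 4000, 4000, 2700 μs; sum = 10700 μs.
End-to-end = 12250 μs.

12250 μs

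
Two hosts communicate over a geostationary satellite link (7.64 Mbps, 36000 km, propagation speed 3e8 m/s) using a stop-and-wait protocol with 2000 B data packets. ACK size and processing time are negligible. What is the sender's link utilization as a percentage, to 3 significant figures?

t_tx = L/R = 16000/7640000 = 0.00209424 s.
t_prop = 36000000/300000000 = 0.12 s; RTT = 0.24 s.
Cycle = t_tx + RTT = 0.242094 s.
Utilization = t_tx / cycle = 0.00209424/0.242094 = 0.865 %.

0.865 %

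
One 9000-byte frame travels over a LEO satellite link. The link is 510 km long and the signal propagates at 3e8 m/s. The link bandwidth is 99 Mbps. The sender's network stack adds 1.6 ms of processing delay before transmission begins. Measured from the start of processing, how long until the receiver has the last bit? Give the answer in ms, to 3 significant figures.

4.03 ms

L = 9000 × 8 = 72000 bits.
Transmission delay = L/R = 72000 / 99000000 = 0.727273 ms.
Propagation delay = d/s = 510000 m / 300000000 m/s = 1.7 ms.
Plus processing delay 1.6 ms = 1.6 ms.
Total = 4.03 ms.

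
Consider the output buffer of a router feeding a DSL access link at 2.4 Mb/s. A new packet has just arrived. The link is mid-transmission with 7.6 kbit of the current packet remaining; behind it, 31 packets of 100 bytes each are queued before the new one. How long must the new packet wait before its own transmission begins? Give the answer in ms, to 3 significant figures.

13.5 ms

Each queued packet: L/R = 800/2400000 = 0.333333 ms.
31 queued → 10.3333 ms.
Plus remaining 7600 bits of current packet: 3.16667 ms.
Queuing delay = 13.5 ms.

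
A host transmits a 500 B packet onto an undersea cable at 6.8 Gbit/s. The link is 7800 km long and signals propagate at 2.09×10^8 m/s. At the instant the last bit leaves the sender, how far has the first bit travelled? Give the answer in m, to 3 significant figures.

123 m

t_tx = L/R = 4000/6800000000 = 5.88235e-07 s.
Distance = s × t_tx = 209000000 × 5.88235e-07 = 123 m.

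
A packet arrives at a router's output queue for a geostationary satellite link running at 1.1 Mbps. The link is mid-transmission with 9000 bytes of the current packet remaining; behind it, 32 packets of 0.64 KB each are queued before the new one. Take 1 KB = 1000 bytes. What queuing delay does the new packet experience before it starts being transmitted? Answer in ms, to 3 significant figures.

214 ms

Each queued packet: L/R = 5120/1100000 = 4.65455 ms.
32 queued → 148.945 ms.
Plus remaining 72000 bits of current packet: 65.4545 ms.
Queuing delay = 214 ms.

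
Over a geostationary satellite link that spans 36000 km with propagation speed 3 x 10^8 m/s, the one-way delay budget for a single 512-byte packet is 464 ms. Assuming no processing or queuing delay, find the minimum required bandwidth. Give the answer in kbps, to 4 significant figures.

11.91 kbps

L = 4096 bits.
Propagation delay = 36000000 / 300000000 = 120 ms.
Transmission budget = 464 − 120 = 344 ms.
R ≥ L / t_tx = 4096 bits / 0.344 s = 11.91 kbps.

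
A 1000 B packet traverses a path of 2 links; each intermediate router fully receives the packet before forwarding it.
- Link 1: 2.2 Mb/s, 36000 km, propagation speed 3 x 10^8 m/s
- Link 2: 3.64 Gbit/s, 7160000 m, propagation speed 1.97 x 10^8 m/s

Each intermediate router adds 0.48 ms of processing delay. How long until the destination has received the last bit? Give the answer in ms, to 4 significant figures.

160.5 ms

L = 1000 × 8 = 8000 bits.
Transmission delays (L/R per hop): 3.63636, 0.0021978 ms; sum = 3.63856 ms.
Propagation delays (d/s per hop): 120, 36.3452 ms; sum = 156.345 ms.
Processing at 1 router(s): 1 × 0.48 ms = 0.48 ms.
End-to-end = 160.5 ms.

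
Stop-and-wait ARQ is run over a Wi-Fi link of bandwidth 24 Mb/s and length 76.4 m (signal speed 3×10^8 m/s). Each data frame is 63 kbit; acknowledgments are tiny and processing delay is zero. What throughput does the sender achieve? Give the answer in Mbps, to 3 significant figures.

24.0 Mbps

t_tx = L/R = 63000/24000000 = 0.002625 s.
t_prop = 76.4/300000000 = 2.54667e-07 s; RTT = 5.09333e-07 s.
Cycle = t_tx + RTT = 0.00262551 s.
Throughput = L / cycle = 63000 / 0.00262551 = 24.0 Mbps.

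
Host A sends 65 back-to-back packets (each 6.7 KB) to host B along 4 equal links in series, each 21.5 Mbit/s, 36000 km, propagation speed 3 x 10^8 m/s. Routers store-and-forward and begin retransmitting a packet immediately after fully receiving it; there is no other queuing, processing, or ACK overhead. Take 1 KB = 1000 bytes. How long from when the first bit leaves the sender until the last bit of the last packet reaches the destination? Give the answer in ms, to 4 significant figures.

649.5 ms

Per-hop transmission t_tx = L/R = 53600/21500000 = 2.49302 ms.
Per-hop propagation t_prop = 36000000/300000000 = 120 ms.
Pipeline fill: first packet needs 4·t_tx to clear all hops; remaining 64 packets each add one t_tx.
Total = (4+65-1)·t_tx + 4·t_prop = 68·2.49302 + 4·120 = 649.5 ms.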